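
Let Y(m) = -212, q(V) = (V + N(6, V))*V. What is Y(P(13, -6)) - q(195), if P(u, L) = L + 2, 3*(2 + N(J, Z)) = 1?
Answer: -37912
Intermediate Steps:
N(J, Z) = -5/3 (N(J, Z) = -2 + (⅓)*1 = -2 + ⅓ = -5/3)
P(u, L) = 2 + L
q(V) = V*(-5/3 + V) (q(V) = (V - 5/3)*V = (-5/3 + V)*V = V*(-5/3 + V))
Y(P(13, -6)) - q(195) = -212 - 195*(-5 + 3*195)/3 = -212 - 195*(-5 + 585)/3 = -212 - 195*580/3 = -212 - 1*37700 = -212 - 37700 = -37912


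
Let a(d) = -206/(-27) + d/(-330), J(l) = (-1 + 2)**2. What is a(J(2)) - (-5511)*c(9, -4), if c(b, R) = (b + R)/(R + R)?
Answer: -40828571/11880 ≈ -3436.8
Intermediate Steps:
J(l) = 1 (J(l) = 1**2 = 1)
a(d) = 206/27 - d/330 (a(d) = -206*(-1/27) + d*(-1/330) = 206/27 - d/330)
c(b, R) = (R + b)/(2*R) (c(b, R) = (R + b)/((2*R)) = (R + b)*(1/(2*R)) = (R + b)/(2*R))
a(J(2)) - (-5511)*c(9, -4) = (206/27 - 1/330*1) - (-5511)*(1/2)*(-4 + 9)/(-4) = (206/27 - 1/330) - (-5511)*(1/2)*(-1/4)*5 = 22651/2970 - (-5511)*(-5)/8 = 22651/2970 - 1*27555/8 = 22651/2970 - 27555/8 = -40828571/11880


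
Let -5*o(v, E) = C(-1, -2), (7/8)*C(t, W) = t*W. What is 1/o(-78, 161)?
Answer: -35/16 ≈ -2.1875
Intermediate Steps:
C(t, W) = 8*W*t/7 (C(t, W) = 8*(t*W)/7 = 8*(W*t)/7 = 8*W*t/7)
o(v, E) = -16/35 (o(v, E) = -8*(-2)*(-1)/35 = -1/5*16/7 = -16/35)
1/o(-78, 161) = 1/(-16/35) = -35/16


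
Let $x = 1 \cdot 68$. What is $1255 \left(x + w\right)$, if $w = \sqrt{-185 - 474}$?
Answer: $85340 + 1255 i \sqrt{659} \approx 85340.0 + 32217.0 i$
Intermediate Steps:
$w = i \sqrt{659}$ ($w = \sqrt{-659} = i \sqrt{659} \approx 25.671 i$)
$x = 68$
$1255 \left(x + w\right) = 1255 \left(68 + i \sqrt{659}\right) = 85340 + 1255 i \sqrt{659}$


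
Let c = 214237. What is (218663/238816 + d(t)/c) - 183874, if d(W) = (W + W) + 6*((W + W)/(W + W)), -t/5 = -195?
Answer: -9407539225151381/51163223392 ≈ -1.8387e+5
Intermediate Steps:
t = 975 (t = -5*(-195) = 975)
d(W) = 6 + 2*W (d(W) = 2*W + 6*((2*W)/((2*W))) = 2*W + 6*((2*W)*(1/(2*W))) = 2*W + 6*1 = 2*W + 6 = 6 + 2*W)
(218663/238816 + d(t)/c) - 183874 = (218663/238816 + (6 + 2*975)/214237) - 183874 = (218663*(1/238816) + (6 + 1950)*(1/214237)) - 183874 = (218663/238816 + 1956*(1/214237)) - 183874 = (218663/238816 + 1956/214237) - 183874 = 47312829227/51163223392 - 183874 = -9407539225151381/51163223392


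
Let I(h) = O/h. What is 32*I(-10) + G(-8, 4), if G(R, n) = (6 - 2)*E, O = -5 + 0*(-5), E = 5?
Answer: 36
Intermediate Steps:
O = -5 (O = -5 + 0 = -5)
G(R, n) = 20 (G(R, n) = (6 - 2)*5 = 4*5 = 20)
I(h) = -5/h
32*I(-10) + G(-8, 4) = 32*(-5/(-10)) + 20 = 32*(-5*(-⅒)) + 20 = 32*(½) + 20 = 16 + 20 = 36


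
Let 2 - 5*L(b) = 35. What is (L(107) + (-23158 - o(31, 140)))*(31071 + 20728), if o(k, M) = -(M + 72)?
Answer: -5944608637/5 ≈ -1.1889e+9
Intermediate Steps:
L(b) = -33/5 (L(b) = ⅖ - ⅕*35 = ⅖ - 7 = -33/5)
o(k, M) = -72 - M (o(k, M) = -(72 + M) = -72 - M)
(L(107) + (-23158 - o(31, 140)))*(31071 + 20728) = (-33/5 + (-23158 - (-72 - 1*140)))*(31071 + 20728) = (-33/5 + (-23158 - (-72 - 140)))*51799 = (-33/5 + (-23158 - 1*(-212)))*51799 = (-33/5 + (-23158 + 212))*51799 = (-33/5 - 22946)*51799 = -114763/5*51799 = -5944608637/5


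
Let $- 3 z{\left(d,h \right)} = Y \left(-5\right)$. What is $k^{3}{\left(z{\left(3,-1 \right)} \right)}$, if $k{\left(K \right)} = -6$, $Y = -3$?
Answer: $-216$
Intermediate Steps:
$z{\left(d,h \right)} = -5$ ($z{\left(d,h \right)} = - \frac{\left(-3\right) \left(-5\right)}{3} = \left(- \frac{1}{3}\right) 15 = -5$)
$k^{3}{\left(z{\left(3,-1 \right)} \right)} = \left(-6\right)^{3} = -216$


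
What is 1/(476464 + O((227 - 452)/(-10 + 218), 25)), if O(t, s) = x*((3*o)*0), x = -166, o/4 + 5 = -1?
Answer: 1/476464 ≈ 2.0988e-6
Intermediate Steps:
o = -24 (o = -20 + 4*(-1) = -20 - 4 = -24)
O(t, s) = 0 (O(t, s) = -166*3*(-24)*0 = -(-11952)*0 = -166*0 = 0)
1/(476464 + O((227 - 452)/(-10 + 218), 25)) = 1/(476464 + 0) = 1/476464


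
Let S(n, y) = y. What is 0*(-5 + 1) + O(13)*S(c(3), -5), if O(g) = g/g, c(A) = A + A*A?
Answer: -5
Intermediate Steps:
c(A) = A + A²
O(g) = 1
0*(-5 + 1) + O(13)*S(c(3), -5) = 0*(-5 + 1) + 1*(-5) = 0*(-4) - 5 = 0 - 5 = -5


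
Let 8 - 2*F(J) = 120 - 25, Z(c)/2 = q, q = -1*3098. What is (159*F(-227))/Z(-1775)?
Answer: 13833/12392 ≈ 1.1163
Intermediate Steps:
q = -3098
Z(c) = -6196 (Z(c) = 2*(-3098) = -6196)
F(J) = -87/2 (F(J) = 4 - (120 - 25)/2 = 4 - ½*95 = 4 - 95/2 = -87/2)
(159*F(-227))/Z(-1775) = (159*(-87/2))/(-6196) = -13833/2*(-1/6196) = 13833/12392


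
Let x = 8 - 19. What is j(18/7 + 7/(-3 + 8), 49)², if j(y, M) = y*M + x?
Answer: 842724/25 ≈ 33709.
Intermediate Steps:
x = -11
j(y, M) = -11 + M*y (j(y, M) = y*M - 11 = M*y - 11 = -11 + M*y)
j(18/7 + 7/(-3 + 8), 49)² = (-11 + 49*(18/7 + 7/(-3 + 8)))² = (-11 + 49*(18*(⅐) + 7/5))² = (-11 + 49*(18/7 + 7*(⅕)))² = (-11 + 49*(18/7 + 7/5))² = (-11 + 49*(139/35))² = (-11 + 973/5)² = (918/5)² = 842724/25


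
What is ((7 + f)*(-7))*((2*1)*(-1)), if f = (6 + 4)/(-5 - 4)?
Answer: 742/9 ≈ 82.444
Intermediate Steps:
f = -10/9 (f = 10/(-9) = 10*(-1/9) = -10/9 ≈ -1.1111)
((7 + f)*(-7))*((2*1)*(-1)) = ((7 - 10/9)*(-7))*((2*1)*(-1)) = ((53/9)*(-7))*(2*(-1)) = -371/9*(-2) = 742/9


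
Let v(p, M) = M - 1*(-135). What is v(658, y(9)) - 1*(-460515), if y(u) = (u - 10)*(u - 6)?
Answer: 460647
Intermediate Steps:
y(u) = (-10 + u)*(-6 + u)
v(p, M) = 135 + M (v(p, M) = M + 135 = 135 + M)
v(658, y(9)) - 1*(-460515) = (135 + (60 + 9**2 - 16*9)) - 1*(-460515) = (135 + (60 + 81 - 144)) + 460515 = (135 - 3) + 460515 = 132 + 460515 = 460647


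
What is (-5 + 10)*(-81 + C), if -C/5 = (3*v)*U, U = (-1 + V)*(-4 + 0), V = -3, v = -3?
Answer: 3195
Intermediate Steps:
U = 16 (U = (-1 - 3)*(-4 + 0) = -4*(-4) = 16)
C = 720 (C = -5*3*(-3)*16 = -(-45)*16 = -5*(-144) = 720)
(-5 + 10)*(-81 + C) = (-5 + 10)*(-81 + 720) = 5*639 = 3195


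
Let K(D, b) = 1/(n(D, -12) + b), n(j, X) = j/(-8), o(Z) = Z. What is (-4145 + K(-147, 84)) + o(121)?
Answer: -3295648/819 ≈ -4024.0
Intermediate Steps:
n(j, X) = -j/8 (n(j, X) = j*(-⅛) = -j/8)
K(D, b) = 1/(b - D/8) (K(D, b) = 1/(-D/8 + b) = 1/(b - D/8))
(-4145 + K(-147, 84)) + o(121) = (-4145 + 8/(-1*(-147) + 8*84)) + 121 = (-4145 + 8/(147 + 672)) + 121 = (-4145 + 8/819) + 121 = -3394747/819 + 121 = -3295648/819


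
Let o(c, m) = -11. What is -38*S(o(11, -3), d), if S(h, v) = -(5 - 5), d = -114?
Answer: 0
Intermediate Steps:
S(h, v) = 0 (S(h, v) = -1*0 = 0)
-38*S(o(11, -3), d) = -38*0 = 0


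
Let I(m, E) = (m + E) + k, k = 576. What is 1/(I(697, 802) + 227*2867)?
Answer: 1/652884 ≈ 1.5317e-6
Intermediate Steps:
I(m, E) = 576 + E + m (I(m, E) = (m + E) + 576 = (E + m) + 576 = 576 + E + m)
1/(I(697, 802) + 227*2867) = 1/((576 + 802 + 697) + 227*2867) = 1/(2075 + 650809) = 1/652884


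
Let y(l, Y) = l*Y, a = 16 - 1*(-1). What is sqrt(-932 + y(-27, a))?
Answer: I*sqrt(1391) ≈ 37.296*I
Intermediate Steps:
a = 17 (a = 16 + 1 = 17)
y(l, Y) = Y*l
sqrt(-932 + y(-27, a)) = sqrt(-932 + 17*(-27)) = sqrt(-932 - 459) = sqrt(-1391) = I*sqrt(1391)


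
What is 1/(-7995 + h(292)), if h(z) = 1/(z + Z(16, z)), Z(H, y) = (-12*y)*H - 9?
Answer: -55781/445969096 ≈ -0.00012508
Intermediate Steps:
Z(H, y) = -9 - 12*H*y (Z(H, y) = -12*H*y - 9 = -9 - 12*H*y)
h(z) = 1/(-9 - 191*z) (h(z) = 1/(z + (-9 - 12*16*z)) = 1/(z + (-9 - 192*z)) = 1/(-9 - 191*z))
1/(-7995 + h(292)) = 1/(-7995 - 1/(9 + 191*292)) = 1/(-7995 - 1/(9 + 55772)) = 1/(-7995 - 1/55781) = 1/(-445969096/55781) = -55781/445969096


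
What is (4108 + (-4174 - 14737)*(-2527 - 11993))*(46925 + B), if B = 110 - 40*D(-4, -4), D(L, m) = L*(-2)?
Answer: 12827557245020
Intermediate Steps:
D(L, m) = -2*L
B = -210 (B = 110 - (-80)*(-4) = 110 - 40*8 = 110 - 320 = -210)
(4108 + (-4174 - 14737)*(-2527 - 11993))*(46925 + B) = (4108 + (-4174 - 14737)*(-2527 - 11993))*(46925 - 210) = (4108 - 18911*(-14520))*46715 = (4108 + 274587720)*46715 = 274591828*46715 = 12827557245020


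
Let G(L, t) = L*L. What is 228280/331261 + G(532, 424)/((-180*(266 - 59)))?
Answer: -21312275116/3085696215 ≈ -6.9068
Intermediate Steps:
G(L, t) = L²
228280/331261 + G(532, 424)/((-180*(266 - 59))) = 228280/331261 + 532²/((-180*(266 - 59))) = 228280*(1/331261) + 283024/((-180*207)) = 228280/331261 + 283024/(-37260) = 228280/331261 + 283024*(-1/37260) = 228280/331261 - 70756/9315 = -21312275116/3085696215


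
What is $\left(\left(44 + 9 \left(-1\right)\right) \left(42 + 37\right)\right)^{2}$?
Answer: $7645225$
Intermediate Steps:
$\left(\left(44 + 9 \left(-1\right)\right) \left(42 + 37\right)\right)^{2} = \left(\left(44 - 9\right) 79\right)^{2} = \left(35 \cdot 79\right)^{2} = 2765^{2} = 7645225$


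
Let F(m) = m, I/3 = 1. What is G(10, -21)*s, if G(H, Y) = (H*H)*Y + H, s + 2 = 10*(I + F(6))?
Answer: -183920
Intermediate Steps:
I = 3 (I = 3*1 = 3)
s = 88 (s = -2 + 10*(3 + 6) = -2 + 10*9 = -2 + 90 = 88)
G(H, Y) = H + Y*H² (G(H, Y) = H²*Y + H = Y*H² + H = H + Y*H²)
G(10, -21)*s = (10*(1 + 10*(-21)))*88 = (10*(1 - 210))*88 = (10*(-209))*88 = -2090*88 = -183920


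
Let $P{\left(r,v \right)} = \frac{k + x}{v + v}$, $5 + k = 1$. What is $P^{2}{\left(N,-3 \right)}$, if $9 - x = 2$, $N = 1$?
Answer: $\frac{1}{4} \approx 0.25$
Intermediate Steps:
$k = -4$ ($k = -5 + 1 = -4$)
$x = 7$ ($x = 9 - 2 = 7$)
$P{\left(r,v \right)} = \frac{3}{2 v}$ ($P{\left(r,v \right)} = \frac{-4 + 7}{v + v} = \frac{3}{2 v}$)
$P^{2}{\left(N,-3 \right)} = \left(\frac{3}{2 \left(-3\right)}\right)^{2} = \left(\frac{3}{2} \left(- \frac{1}{3}\right)\right)^{2} = \left(- \frac{1}{2}\right)^{2} = \frac{1}{4}$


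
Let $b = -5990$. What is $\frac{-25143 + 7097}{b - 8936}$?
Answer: $\frac{9023}{7463} \approx 1.209$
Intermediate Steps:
$\frac{-25143 + 7097}{b - 8936} = \frac{-25143 + 7097}{-5990 - 8936} = - \frac{18046}{-14926} = \left(-18046\right) \left(- \frac{1}{14926}\right) = \frac{9023}{7463}$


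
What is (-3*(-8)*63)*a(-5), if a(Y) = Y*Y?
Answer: 37800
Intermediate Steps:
a(Y) = Y²
(-3*(-8)*63)*a(-5) = (-3*(-8)*63)*(-5)² = (24*63)*25 = 1512*25 = 37800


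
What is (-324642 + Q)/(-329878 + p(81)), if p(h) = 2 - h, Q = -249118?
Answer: 573760/329957 ≈ 1.7389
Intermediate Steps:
(-324642 + Q)/(-329878 + p(81)) = (-324642 - 249118)/(-329878 + (2 - 1*81)) = -573760/(-329878 + (2 - 81)) = -573760/(-329878 - 79) = -573760/(-329957) = -573760*(-1/329957) = 573760/329957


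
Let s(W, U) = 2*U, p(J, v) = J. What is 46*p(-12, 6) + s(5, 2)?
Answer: -548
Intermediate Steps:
46*p(-12, 6) + s(5, 2) = 46*(-12) + 2*2 = -552 + 4 = -548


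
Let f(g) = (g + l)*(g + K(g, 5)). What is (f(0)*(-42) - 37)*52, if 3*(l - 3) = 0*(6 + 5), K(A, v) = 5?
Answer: -34684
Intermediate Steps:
l = 3 (l = 3 + (0*(6 + 5))/3 = 3 + (0*11)/3 = 3 + (⅓)*0 = 3 + 0 = 3)
f(g) = (3 + g)*(5 + g) (f(g) = (g + 3)*(g + 5) = (3 + g)*(5 + g))
(f(0)*(-42) - 37)*52 = ((15 + 0² + 8*0)*(-42) - 37)*52 = ((15 + 0 + 0)*(-42) - 37)*52 = (15*(-42) - 37)*52 = (-630 - 37)*52 = -667*52 = -34684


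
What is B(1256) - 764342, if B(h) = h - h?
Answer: -764342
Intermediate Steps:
B(h) = 0
B(1256) - 764342 = 0 - 764342 = -764342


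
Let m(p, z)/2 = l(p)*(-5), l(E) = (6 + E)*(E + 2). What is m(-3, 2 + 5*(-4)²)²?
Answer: 900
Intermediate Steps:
l(E) = (2 + E)*(6 + E) (l(E) = (6 + E)*(2 + E) = (2 + E)*(6 + E))
m(p, z) = -120 - 80*p - 10*p² (m(p, z) = 2*((12 + p² + 8*p)*(-5)) = 2*(-60 - 40*p - 5*p²) = -120 - 80*p - 10*p²)
m(-3, 2 + 5*(-4)²)² = (-120 - 80*(-3) - 10*(-3)²)² = (-120 + 240 - 10*9)² = (-120 + 240 - 90)² = 30² = 900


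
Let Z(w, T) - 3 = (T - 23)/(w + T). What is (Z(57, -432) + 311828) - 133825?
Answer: 13350541/75 ≈ 1.7801e+5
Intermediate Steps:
Z(w, T) = 3 + (-23 + T)/(T + w) (Z(w, T) = 3 + (T - 23)/(w + T) = 3 + (-23 + T)/(T + w))
(Z(57, -432) + 311828) - 133825 = ((-23 + 3*57 + 4*(-432))/(-432 + 57) + 311828) - 133825 = ((-23 + 171 - 1728)/(-375) + 311828) - 133825 = (-1/375*(-1580) + 311828) - 133825 = (316/75 + 311828) - 133825 = 23387416/75 - 133825 = 13350541/75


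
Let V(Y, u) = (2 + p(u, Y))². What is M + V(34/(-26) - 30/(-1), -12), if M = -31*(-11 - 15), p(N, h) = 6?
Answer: 870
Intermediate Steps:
V(Y, u) = 64 (V(Y, u) = (2 + 6)² = 8² = 64)
M = 806 (M = -31*(-26) = 806)
M + V(34/(-26) - 30/(-1), -12) = 806 + 64 = 870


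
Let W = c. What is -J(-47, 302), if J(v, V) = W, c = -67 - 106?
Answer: 173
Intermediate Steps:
c = -173
W = -173
J(v, V) = -173
-J(-47, 302) = -1*(-173) = 173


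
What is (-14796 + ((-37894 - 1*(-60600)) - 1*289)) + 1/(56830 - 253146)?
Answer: 1496124235/196316 ≈ 7621.0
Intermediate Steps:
(-14796 + ((-37894 - 1*(-60600)) - 1*289)) + 1/(56830 - 253146) = (-14796 + ((-37894 + 60600) - 289)) + 1/(-196316) = (-14796 + (22706 - 289)) - 1/196316 = (-14796 + 22417) - 1/196316 = 7621 - 1/196316 = 1496124235/196316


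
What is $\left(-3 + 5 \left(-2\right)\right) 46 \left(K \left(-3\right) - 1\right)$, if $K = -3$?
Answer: $-4784$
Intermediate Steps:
$\left(-3 + 5 \left(-2\right)\right) 46 \left(K \left(-3\right) - 1\right) = \left(-3 + 5 \left(-2\right)\right) 46 \left(\left(-3\right) \left(-3\right) - 1\right) = \left(-3 - 10\right) 46 \left(9 - 1\right) = \left(-13\right) 46 \cdot 8 = \left(-598\right) 8 = -4784$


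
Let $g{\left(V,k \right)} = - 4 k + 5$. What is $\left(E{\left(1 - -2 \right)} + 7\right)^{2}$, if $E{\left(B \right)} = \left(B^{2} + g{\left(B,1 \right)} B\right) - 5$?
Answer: $196$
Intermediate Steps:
$g{\left(V,k \right)} = 5 - 4 k$
$E{\left(B \right)} = -5 + B + B^{2}$ ($E{\left(B \right)} = \left(B^{2} + \left(5 - 4\right) B\right) - 5 = \left(B^{2} + 1 B\right) - 5 = \left(B^{2} + B\right) - 5 = \left(B + B^{2}\right) - 5 = -5 + B + B^{2}$)
$\left(E{\left(1 - -2 \right)} + 7\right)^{2} = \left(\left(-5 + \left(1 - -2\right) + \left(1 - -2\right)^{2}\right) + 7\right)^{2} = \left(\left(-5 + \left(1 + 2\right) + \left(1 + 2\right)^{2}\right) + 7\right)^{2} = \left(\left(-5 + 3 + 3^{2}\right) + 7\right)^{2} = \left(\left(-5 + 3 + 9\right) + 7\right)^{2} = \left(7 + 7\right)^{2} = 14^{2} = 196$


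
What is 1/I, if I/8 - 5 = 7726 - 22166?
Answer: -1/115480 ≈ -8.6595e-6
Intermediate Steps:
I = -115480 (I = 40 + 8*(7726 - 22166) = 40 + 8*(-14440) = 40 - 115520 = -115480)
1/I = 1/(-115480) = -1/115480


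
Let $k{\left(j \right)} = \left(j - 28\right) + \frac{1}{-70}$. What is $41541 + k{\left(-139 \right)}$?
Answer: $\frac{2896179}{70} \approx 41374.0$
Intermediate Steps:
$k{\left(j \right)} = - \frac{1961}{70} + j$ ($k{\left(j \right)} = \left(-28 + j\right) - \frac{1}{70} = - \frac{1961}{70} + j$)
$41541 + k{\left(-139 \right)} = 41541 - \frac{11691}{70} = \frac{2896179}{70}$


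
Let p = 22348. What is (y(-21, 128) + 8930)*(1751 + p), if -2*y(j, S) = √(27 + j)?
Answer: 215204070 - 24099*√6/2 ≈ 2.1517e+8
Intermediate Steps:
y(j, S) = -√(27 + j)/2
(y(-21, 128) + 8930)*(1751 + p) = (-√(27 - 21)/2 + 8930)*(1751 + 22348) = (-√6/2 + 8930)*24099 = (8930 - √6/2)*24099 = 215204070 - 24099*√6/2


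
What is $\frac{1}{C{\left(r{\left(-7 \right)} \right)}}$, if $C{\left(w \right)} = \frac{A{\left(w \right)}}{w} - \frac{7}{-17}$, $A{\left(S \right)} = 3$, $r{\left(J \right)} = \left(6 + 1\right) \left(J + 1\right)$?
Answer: $\frac{238}{81} \approx 2.9383$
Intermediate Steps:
$r{\left(J \right)} = 7 + 7 J$ ($r{\left(J \right)} = 7 \left(1 + J\right) = 7 + 7 J$)
$C{\left(w \right)} = \frac{7}{17} + \frac{3}{w}$ ($C{\left(w \right)} = \frac{3}{w} - \frac{7}{-17} = \frac{3}{w} - - \frac{7}{17} = \frac{3}{w} + \frac{7}{17} = \frac{7}{17} + \frac{3}{w}$)
$\frac{1}{C{\left(r{\left(-7 \right)} \right)}} = \frac{1}{\frac{7}{17} + \frac{3}{7 + 7 \left(-7\right)}} = \frac{1}{\frac{7}{17} + \frac{3}{7 - 49}} = \frac{1}{\frac{7}{17} + \frac{3}{-42}} = \frac{1}{\frac{7}{17} + 3 \left(- \frac{1}{42}\right)} = \frac{1}{\frac{7}{17} - \frac{1}{14}} = \frac{1}{\frac{81}{238}} = \frac{238}{81}$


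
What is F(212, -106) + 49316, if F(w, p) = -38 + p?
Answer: 49172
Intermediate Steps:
F(212, -106) + 49316 = (-38 - 106) + 49316 = -144 + 49316 = 49172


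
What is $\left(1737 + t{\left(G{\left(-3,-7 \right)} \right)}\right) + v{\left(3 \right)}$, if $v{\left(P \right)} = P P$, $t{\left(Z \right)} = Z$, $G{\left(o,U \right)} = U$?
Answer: $1739$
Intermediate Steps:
$v{\left(P \right)} = P^{2}$
$\left(1737 + t{\left(G{\left(-3,-7 \right)} \right)}\right) + v{\left(3 \right)} = \left(1737 - 7\right) + 3^{2} = 1730 + 9 = 1739$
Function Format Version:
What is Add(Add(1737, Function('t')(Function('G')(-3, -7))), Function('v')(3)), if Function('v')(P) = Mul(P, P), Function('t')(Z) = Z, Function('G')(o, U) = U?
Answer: 1739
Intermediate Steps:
Function('v')(P) = Pow(P, 2)
Add(Add(1737, Function('t')(Function('G')(-3, -7))), Function('v')(3)) = Add(Add(1737, -7), Pow(3, 2)) = Add(1730, 9) = 1739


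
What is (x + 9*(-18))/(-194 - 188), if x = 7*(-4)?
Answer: 95/191 ≈ 0.49738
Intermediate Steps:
x = -28
(x + 9*(-18))/(-194 - 188) = (-28 + 9*(-18))/(-194 - 188) = (-28 - 162)/(-382) = -190*(-1/382) = 95/191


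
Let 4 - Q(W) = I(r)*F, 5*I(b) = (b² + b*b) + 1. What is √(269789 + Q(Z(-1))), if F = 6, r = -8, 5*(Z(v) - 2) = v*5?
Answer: 3*√748995/5 ≈ 519.27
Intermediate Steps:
Z(v) = 2 + v (Z(v) = 2 + (v*5)/5 = 2 + (5*v)/5 = 2 + v)
I(b) = ⅕ + 2*b²/5 (I(b) = ((b² + b*b) + 1)/5 = ((b² + b²) + 1)/5 = (2*b² + 1)/5 = (1 + 2*b²)/5 = ⅕ + 2*b²/5)
Q(W) = -754/5 (Q(W) = 4 - (⅕ + (⅖)*(-8)²)*6 = 4 - (⅕ + (⅖)*64)*6 = 4 - (⅕ + 128/5)*6 = 4 - 129*6/5 = 4 - 1*774/5 = 4 - 774/5 = -754/5)
√(269789 + Q(Z(-1))) = √(269789 - 754/5) = √(1348191/5) = 3*√748995/5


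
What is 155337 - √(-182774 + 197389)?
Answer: 155337 - √14615 ≈ 1.5522e+5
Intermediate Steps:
155337 - √(-182774 + 197389) = 155337 - √14615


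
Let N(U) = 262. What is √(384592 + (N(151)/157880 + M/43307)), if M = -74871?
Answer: 3*√124855086241583386453985/1709327290 ≈ 620.15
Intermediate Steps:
√(384592 + (N(151)/157880 + M/43307)) = √(384592 + (262/157880 - 74871/43307)) = √(384592 + (262*(1/157880) - 74871*1/43307)) = √(384592 + (131/78940 - 74871/43307)) = √(384592 - 5904643523/3418654580) = √(1314781297587837/3418654580) = 3*√124855086241583386453985/1709327290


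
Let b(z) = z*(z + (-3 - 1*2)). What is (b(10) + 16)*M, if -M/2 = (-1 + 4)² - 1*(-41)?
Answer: -6600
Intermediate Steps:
b(z) = z*(-5 + z) (b(z) = z*(z + (-3 - 2)) = z*(z - 5) = z*(-5 + z))
M = -100 (M = -2*((-1 + 4)² - 1*(-41)) = -2*(3² + 41) = -2*(9 + 41) = -2*50 = -100)
(b(10) + 16)*M = (10*(-5 + 10) + 16)*(-100) = (10*5 + 16)*(-100) = (50 + 16)*(-100) = 66*(-100) = -6600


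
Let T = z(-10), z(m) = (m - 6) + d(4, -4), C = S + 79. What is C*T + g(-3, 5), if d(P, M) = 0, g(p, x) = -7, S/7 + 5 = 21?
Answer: -3063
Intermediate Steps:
S = 112 (S = -35 + 7*21 = -35 + 147 = 112)
C = 191 (C = 112 + 79 = 191)
z(m) = -6 + m (z(m) = (m - 6) + 0 = (-6 + m) + 0 = -6 + m)
T = -16 (T = -6 - 10 = -16)
C*T + g(-3, 5) = 191*(-16) - 7 = -3056 - 7 = -3063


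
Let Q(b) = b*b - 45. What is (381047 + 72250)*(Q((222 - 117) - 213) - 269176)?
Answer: -116749815429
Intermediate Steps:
Q(b) = -45 + b² (Q(b) = b² - 45 = -45 + b²)
(381047 + 72250)*(Q((222 - 117) - 213) - 269176) = (381047 + 72250)*((-45 + ((222 - 117) - 213)²) - 269176) = 453297*((-45 + (105 - 213)²) - 269176) = 453297*((-45 + (-108)²) - 269176) = 453297*((-45 + 11664) - 269176) = 453297*(11619 - 269176) = 453297*(-257557) = -116749815429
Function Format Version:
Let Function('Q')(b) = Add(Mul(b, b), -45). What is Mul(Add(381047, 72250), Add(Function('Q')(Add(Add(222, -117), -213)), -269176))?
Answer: -116749815429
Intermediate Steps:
Function('Q')(b) = Add(-45, Pow(b, 2)) (Function('Q')(b) = Add(Pow(b, 2), -45) = Add(-45, Pow(b, 2)))
Mul(Add(381047, 72250), Add(Function('Q')(Add(Add(222, -117), -213)), -269176)) = Mul(Add(381047, 72250), Add(Add(-45, Pow(Add(Add(222, -117), -213), 2)), -269176)) = Mul(453297, Add(Add(-45, Pow(Add(105, -213), 2)), -269176)) = Mul(453297, Add(Add(-45, Pow(-108, 2)), -269176)) = Mul(453297, Add(Add(-45, 11664), -269176)) = Mul(453297, Add(11619, -269176)) = Mul(453297, -257557) = -116749815429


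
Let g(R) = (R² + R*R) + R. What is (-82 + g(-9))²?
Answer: 5041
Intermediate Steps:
g(R) = R + 2*R² (g(R) = (R² + R²) + R = 2*R² + R = R + 2*R²)
(-82 + g(-9))² = (-82 - 9*(1 + 2*(-9)))² = (-82 - 9*(1 - 18))² = (-82 - 9*(-17))² = (-82 + 153)² = 71² = 5041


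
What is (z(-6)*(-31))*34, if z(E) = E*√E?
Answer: 6324*I*√6 ≈ 15491.0*I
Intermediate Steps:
z(E) = E^(3/2)
(z(-6)*(-31))*34 = ((-6)^(3/2)*(-31))*34 = (-6*I*√6*(-31))*34 = (186*I*√6)*34 = 6324*I*√6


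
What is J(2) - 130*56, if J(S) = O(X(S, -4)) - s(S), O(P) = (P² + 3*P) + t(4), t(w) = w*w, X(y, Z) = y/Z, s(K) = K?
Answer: -29069/4 ≈ -7267.3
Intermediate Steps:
t(w) = w²
O(P) = 16 + P² + 3*P (O(P) = (P² + 3*P) + 4² = (P² + 3*P) + 16 = 16 + P² + 3*P)
J(S) = 16 - 7*S/4 + S²/16 (J(S) = (16 + (S/(-4))² + 3*(S/(-4))) - S = (16 + (S*(-¼))² + 3*(S*(-¼))) - S = (16 + (-S/4)² + 3*(-S/4)) - S = (16 + S²/16 - 3*S/4) - S = (16 - 3*S/4 + S²/16) - S = 16 - 7*S/4 + S²/16)
J(2) - 130*56 = (16 - 7/4*2 + (1/16)*2²) - 130*56 = (16 - 7/2 + (1/16)*4) - 7280 = (16 - 7/2 + ¼) - 7280 = 51/4 - 7280 = -29069/4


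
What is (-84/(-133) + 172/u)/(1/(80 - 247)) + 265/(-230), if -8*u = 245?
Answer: 178006413/214130 ≈ 831.30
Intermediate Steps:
u = -245/8 (u = -⅛*245 = -245/8 ≈ -30.625)
(-84/(-133) + 172/u)/(1/(80 - 247)) + 265/(-230) = (-84/(-133) + 172/(-245/8))/(1/(80 - 247)) + 265/(-230) = (-84*(-1/133) + 172*(-8/245))/(1/(-167)) + 265*(-1/230) = (12/19 - 1376/245)/(-1/167) - 53/46 = -23204/4655*(-167) - 53/46 = 3875068/4655 - 53/46 = 178006413/214130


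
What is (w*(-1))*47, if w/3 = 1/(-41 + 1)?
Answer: 141/40 ≈ 3.5250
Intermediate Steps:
w = -3/40 (w = 3/(-41 + 1) = 3/(-40) = 3*(-1/40) = -3/40 ≈ -0.075000)
(w*(-1))*47 = -3/40*(-1)*47 = (3/40)*47 = 141/40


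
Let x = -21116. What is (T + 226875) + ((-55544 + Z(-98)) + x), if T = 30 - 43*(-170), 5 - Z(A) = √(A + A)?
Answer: 157560 - 14*I ≈ 1.5756e+5 - 14.0*I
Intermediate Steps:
Z(A) = 5 - √2*√A (Z(A) = 5 - √(A + A) = 5 - √(2*A) = 5 - √2*√A)
T = 7340 (T = 30 + 7310 = 7340)
(T + 226875) + ((-55544 + Z(-98)) + x) = (7340 + 226875) + ((-55544 + (5 - √2*√(-98))) - 21116) = 234215 + ((-55544 + (5 - √2*7*I*√2)) - 21116) = 234215 + ((-55544 + (5 - 14*I)) - 21116) = 234215 + ((-55539 - 14*I) - 21116) = 234215 + (-76655 - 14*I) = 157560 - 14*I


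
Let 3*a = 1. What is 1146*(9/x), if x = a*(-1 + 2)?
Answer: 30942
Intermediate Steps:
a = 1/3 (a = (1/3)*1 = 1/3 ≈ 0.33333)
x = 1/3 (x = (-1 + 2)/3 = (1/3)*1 = 1/3 ≈ 0.33333)
1146*(9/x) = 1146*(9/(1/3)) = 1146*(9*3) = 1146*27 = 30942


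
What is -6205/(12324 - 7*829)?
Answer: -6205/6521 ≈ -0.95154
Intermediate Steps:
-6205/(12324 - 7*829) = -6205/(12324 - 5803) = -6205/6521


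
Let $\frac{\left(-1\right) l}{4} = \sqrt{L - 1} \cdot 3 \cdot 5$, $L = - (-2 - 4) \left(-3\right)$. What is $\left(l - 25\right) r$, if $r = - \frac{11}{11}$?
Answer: $25 + 60 i \sqrt{19} \approx 25.0 + 261.53 i$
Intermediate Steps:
$L = -18$ ($L = - (-2 - 4) \left(-3\right) = \left(-1\right) \left(-6\right) \left(-3\right) = 6 \left(-3\right) = -18$)
$r = -1$ ($r = \left(-11\right) \frac{1}{11} = -1$)
$l = - 60 i \sqrt{19}$ ($l = - 4 \sqrt{-18 - 1} \cdot 3 \cdot 5 = - 4 \sqrt{-19} \cdot 3 \cdot 5 = - 4 i \sqrt{19} \cdot 3 \cdot 5 = - 4 \cdot 3 i \sqrt{19} \cdot 5 = - 4 \cdot 15 i \sqrt{19} = - 60 i \sqrt{19} \approx - 261.53 i$)
$\left(l - 25\right) r = \left(- 60 i \sqrt{19} - 25\right) \left(-1\right) = \left(-25 - 60 i \sqrt{19}\right) \left(-1\right) = 25 + 60 i \sqrt{19}$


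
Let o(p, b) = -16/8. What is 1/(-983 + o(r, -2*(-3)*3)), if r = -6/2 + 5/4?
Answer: -1/985 ≈ -0.0010152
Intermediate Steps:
r = -7/4 (r = -6*½ + 5*(¼) = -3 + 5/4 = -7/4 ≈ -1.7500)
o(p, b) = -2 (o(p, b) = -16*⅛ = -2)
1/(-983 + o(r, -2*(-3)*3)) = 1/(-983 - 2) = 1/(-985) = -1/985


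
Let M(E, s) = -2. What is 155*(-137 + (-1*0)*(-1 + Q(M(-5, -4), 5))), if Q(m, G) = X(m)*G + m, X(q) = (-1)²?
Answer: -21235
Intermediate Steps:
X(q) = 1
Q(m, G) = G + m (Q(m, G) = 1*G + m = G + m)
155*(-137 + (-1*0)*(-1 + Q(M(-5, -4), 5))) = 155*(-137 + (-1*0)*(-1 + (5 - 2))) = 155*(-137 + 0*(-1 + 3)) = 155*(-137 + 0*2) = 155*(-137 + 0) = 155*(-137) = -21235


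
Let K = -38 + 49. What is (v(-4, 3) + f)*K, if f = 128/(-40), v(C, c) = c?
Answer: -11/5 ≈ -2.2000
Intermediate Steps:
f = -16/5 (f = 128*(-1/40) = -16/5 ≈ -3.2000)
K = 11
(v(-4, 3) + f)*K = (3 - 16/5)*11 = -⅕*11 = -11/5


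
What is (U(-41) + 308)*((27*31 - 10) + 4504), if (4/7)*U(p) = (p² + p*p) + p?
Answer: 130497549/4 ≈ 3.2624e+7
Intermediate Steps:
U(p) = 7*p²/2 + 7*p/4 (U(p) = 7*((p² + p*p) + p)/4 = 7*((p² + p²) + p)/4 = 7*(2*p² + p)/4 = 7*(p + 2*p²)/4 = 7*p²/2 + 7*p/4)
(U(-41) + 308)*((27*31 - 10) + 4504) = ((7/4)*(-41)*(1 + 2*(-41)) + 308)*((27*31 - 10) + 4504) = ((7/4)*(-41)*(1 - 82) + 308)*((837 - 10) + 4504) = ((7/4)*(-41)*(-81) + 308)*(827 + 4504) = (23247/4 + 308)*5331 = (24479/4)*5331 = 130497549/4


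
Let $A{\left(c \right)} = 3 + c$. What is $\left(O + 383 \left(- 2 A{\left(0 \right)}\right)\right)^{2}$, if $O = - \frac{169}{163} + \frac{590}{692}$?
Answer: $\frac{16799527954418049}{3180734404} \approx 5.2816 \cdot 10^{6}$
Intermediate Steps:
$O = - \frac{10389}{56398}$ ($O = \left(-169\right) \frac{1}{163} + 590 \cdot \frac{1}{692} = - \frac{169}{163} + \frac{295}{346} = - \frac{10389}{56398} \approx -0.18421$)
$\left(O + 383 \left(- 2 A{\left(0 \right)}\right)\right)^{2} = \left(- \frac{10389}{56398} + 383 \left(- 2 \left(3 + 0\right)\right)\right)^{2} = \left(- \frac{10389}{56398} + 383 \left(\left(-2\right) 3\right)\right)^{2} = \left(- \frac{10389}{56398} + 383 \left(-6\right)\right)^{2} = \left(- \frac{10389}{56398} - 2298\right)^{2} = \left(- \frac{129612993}{56398}\right)^{2} = \frac{16799527954418049}{3180734404}$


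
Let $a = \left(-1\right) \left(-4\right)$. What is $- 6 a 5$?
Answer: $-120$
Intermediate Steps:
$a = 4$
$- 6 a 5 = \left(-6\right) 4 \cdot 5 = \left(-24\right) 5 = -120$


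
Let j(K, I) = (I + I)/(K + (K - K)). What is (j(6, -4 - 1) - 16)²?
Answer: 2809/9 ≈ 312.11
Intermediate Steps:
j(K, I) = 2*I/K (j(K, I) = (2*I)/(K + 0) = (2*I)/K = 2*I/K)
(j(6, -4 - 1) - 16)² = (2*(-4 - 1)/6 - 16)² = (2*(-5)*(⅙) - 16)² = (-5/3 - 16)² = (-53/3)² = 2809/9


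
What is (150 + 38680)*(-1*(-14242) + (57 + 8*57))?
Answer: 572936650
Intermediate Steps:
(150 + 38680)*(-1*(-14242) + (57 + 8*57)) = 38830*(14242 + (57 + 456)) = 38830*(14242 + 513) = 38830*14755 = 572936650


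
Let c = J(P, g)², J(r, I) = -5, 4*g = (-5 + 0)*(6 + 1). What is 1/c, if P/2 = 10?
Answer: 1/25 ≈ 0.040000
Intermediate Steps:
P = 20 (P = 2*10 = 20)
g = -35/4 (g = ((-5 + 0)*(6 + 1))/4 = (-5*7)/4 = (¼)*(-35) = -35/4 ≈ -8.7500)
c = 25 (c = (-5)² = 25)
1/c = 1/25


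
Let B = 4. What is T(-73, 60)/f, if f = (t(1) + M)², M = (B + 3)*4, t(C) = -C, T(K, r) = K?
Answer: -73/729 ≈ -0.10014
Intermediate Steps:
M = 28 (M = (4 + 3)*4 = 7*4 = 28)
f = 729 (f = (-1*1 + 28)² = (-1 + 28)² = 27² = 729)
T(-73, 60)/f = -73/729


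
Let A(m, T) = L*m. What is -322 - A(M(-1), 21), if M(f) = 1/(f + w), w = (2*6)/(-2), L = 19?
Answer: -2235/7 ≈ -319.29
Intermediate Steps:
w = -6 (w = 12*(-1/2) = -6)
M(f) = 1/(-6 + f) (M(f) = 1/(f - 6) = 1/(-6 + f))
A(m, T) = 19*m
-322 - A(M(-1), 21) = -322 - 19/(-6 - 1) = -322 - 19/(-7) = -322 - 19*(-1)/7 = -322 - 1*(-19/7) = -322 + 19/7 = -2235/7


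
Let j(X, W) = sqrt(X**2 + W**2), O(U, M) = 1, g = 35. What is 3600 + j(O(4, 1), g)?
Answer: 3600 + sqrt(1226) ≈ 3635.0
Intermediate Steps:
j(X, W) = sqrt(W**2 + X**2)
3600 + j(O(4, 1), g) = 3600 + sqrt(35**2 + 1**2) = 3600 + sqrt(1225 + 1) = 3600 + sqrt(1226)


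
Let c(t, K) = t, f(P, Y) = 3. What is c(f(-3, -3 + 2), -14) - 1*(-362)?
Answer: 365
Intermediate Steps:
c(f(-3, -3 + 2), -14) - 1*(-362) = 3 - 1*(-362) = 3 + 362 = 365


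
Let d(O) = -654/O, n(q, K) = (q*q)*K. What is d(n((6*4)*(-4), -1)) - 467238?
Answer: -717677459/1536 ≈ -4.6724e+5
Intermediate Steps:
n(q, K) = K*q**2 (n(q, K) = q**2*K = K*q**2)
d(n((6*4)*(-4), -1)) - 467238 = -654/((-((6*4)*(-4))**2)) - 467238 = -654/((-(24*(-4))**2)) - 467238 = -654/((-1*(-96)**2)) - 467238 = -654/((-1*9216)) - 467238 = -654/(-9216) - 467238 = -654*(-1/9216) - 467238 = 109/1536 - 467238 = -717677459/1536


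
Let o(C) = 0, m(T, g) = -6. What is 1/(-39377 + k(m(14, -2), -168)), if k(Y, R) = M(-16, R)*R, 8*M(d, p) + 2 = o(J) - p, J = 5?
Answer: -1/42863 ≈ -2.3330e-5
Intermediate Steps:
M(d, p) = -¼ - p/8 (M(d, p) = -¼ + (0 - p)/8 = -¼ + (-p)/8 = -¼ - p/8)
k(Y, R) = R*(-¼ - R/8) (k(Y, R) = (-¼ - R/8)*R = R*(-¼ - R/8))
1/(-39377 + k(m(14, -2), -168)) = 1/(-39377 - ⅛*(-168)*(2 - 168)) = 1/(-39377 - ⅛*(-168)*(-166)) = 1/(-39377 - 3486) = 1/(-42863) = -1/42863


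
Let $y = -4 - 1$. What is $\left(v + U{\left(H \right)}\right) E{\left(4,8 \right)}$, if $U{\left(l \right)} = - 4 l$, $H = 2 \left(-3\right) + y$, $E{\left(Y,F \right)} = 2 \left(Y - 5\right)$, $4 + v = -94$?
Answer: $108$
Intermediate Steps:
$v = -98$ ($v = -4 - 94 = -98$)
$y = -5$
$E{\left(Y,F \right)} = -10 + 2 Y$ ($E{\left(Y,F \right)} = 2 \left(-5 + Y\right) = -10 + 2 Y$)
$H = -11$ ($H = 2 \left(-3\right) - 5 = -6 - 5 = -11$)
$\left(v + U{\left(H \right)}\right) E{\left(4,8 \right)} = \left(-98 - -44\right) \left(-10 + 2 \cdot 4\right) = \left(-98 + 44\right) \left(-10 + 8\right) = \left(-54\right) \left(-2\right) = 108$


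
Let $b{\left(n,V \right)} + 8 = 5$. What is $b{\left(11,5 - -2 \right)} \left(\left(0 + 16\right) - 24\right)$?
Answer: $24$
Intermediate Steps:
$b{\left(n,V \right)} = -3$ ($b{\left(n,V \right)} = -8 + 5 = -3$)
$b{\left(11,5 - -2 \right)} \left(\left(0 + 16\right) - 24\right) = - 3 \left(\left(0 + 16\right) - 24\right) = - 3 \left(16 - 24\right) = \left(-3\right) \left(-8\right) = 24$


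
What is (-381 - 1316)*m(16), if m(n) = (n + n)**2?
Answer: -1737728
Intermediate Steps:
m(n) = 4*n**2 (m(n) = (2*n)**2 = 4*n**2)
(-381 - 1316)*m(16) = (-381 - 1316)*(4*16**2) = -6788*256 = -1697*1024 = -1737728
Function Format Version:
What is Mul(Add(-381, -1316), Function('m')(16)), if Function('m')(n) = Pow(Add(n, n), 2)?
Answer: -1737728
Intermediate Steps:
Function('m')(n) = Mul(4, Pow(n, 2)) (Function('m')(n) = Pow(Mul(2, n), 2) = Mul(4, Pow(n, 2)))
Mul(Add(-381, -1316), Function('m')(16)) = Mul(Add(-381, -1316), Mul(4, Pow(16, 2))) = Mul(-1697, Mul(4, 256)) = Mul(-1697, 1024) = -1737728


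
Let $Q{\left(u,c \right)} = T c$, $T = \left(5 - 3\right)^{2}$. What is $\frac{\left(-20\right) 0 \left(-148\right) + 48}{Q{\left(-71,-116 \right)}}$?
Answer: $- \frac{3}{29} \approx -0.10345$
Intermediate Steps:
$T = 4$ ($T = 2^{2} = 4$)
$Q{\left(u,c \right)} = 4 c$
$\frac{\left(-20\right) 0 \left(-148\right) + 48}{Q{\left(-71,-116 \right)}} = \frac{\left(-20\right) 0 \left(-148\right) + 48}{4 \left(-116\right)} = \frac{0 \left(-148\right) + 48}{-464} = \left(0 + 48\right) \left(- \frac{1}{464}\right) = 48 \left(- \frac{1}{464}\right) = - \frac{3}{29}$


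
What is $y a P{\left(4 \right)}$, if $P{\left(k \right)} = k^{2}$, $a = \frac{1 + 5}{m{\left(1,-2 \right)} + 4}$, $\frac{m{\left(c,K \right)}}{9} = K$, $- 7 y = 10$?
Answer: $\frac{480}{49} \approx 9.7959$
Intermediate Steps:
$y = - \frac{10}{7}$ ($y = \left(- \frac{1}{7}\right) 10 = - \frac{10}{7} \approx -1.4286$)
$m{\left(c,K \right)} = 9 K$
$a = - \frac{3}{7}$ ($a = \frac{1 + 5}{9 \left(-2\right) + 4} = \frac{6}{-18 + 4} = \frac{6}{-14} = 6 \left(- \frac{1}{14}\right) = - \frac{3}{7} \approx -0.42857$)
$y a P{\left(4 \right)} = \left(- \frac{10}{7}\right) \left(- \frac{3}{7}\right) 4^{2} = \frac{30}{49} \cdot 16 = \frac{480}{49}$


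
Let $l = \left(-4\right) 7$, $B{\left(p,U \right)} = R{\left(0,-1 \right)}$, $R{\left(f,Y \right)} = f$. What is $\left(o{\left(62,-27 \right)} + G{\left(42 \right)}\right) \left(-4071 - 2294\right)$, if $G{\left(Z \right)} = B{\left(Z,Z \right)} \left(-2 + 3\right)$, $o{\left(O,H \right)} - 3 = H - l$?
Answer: $-25460$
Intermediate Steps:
$B{\left(p,U \right)} = 0$
$l = -28$
$o{\left(O,H \right)} = 31 + H$ ($o{\left(O,H \right)} = 3 + \left(H - -28\right) = 3 + \left(H + 28\right) = 3 + \left(28 + H\right) = 31 + H$)
$G{\left(Z \right)} = 0$ ($G{\left(Z \right)} = 0 \left(-2 + 3\right) = 0 \cdot 1 = 0$)
$\left(o{\left(62,-27 \right)} + G{\left(42 \right)}\right) \left(-4071 - 2294\right) = \left(\left(31 - 27\right) + 0\right) \left(-4071 - 2294\right) = \left(4 + 0\right) \left(-6365\right) = 4 \left(-6365\right) = -25460$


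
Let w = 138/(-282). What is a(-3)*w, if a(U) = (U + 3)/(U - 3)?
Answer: 0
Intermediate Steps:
a(U) = (3 + U)/(-3 + U)
w = -23/47 (w = 138*(-1/282) = -23/47 ≈ -0.48936)
a(-3)*w = ((3 - 3)/(-3 - 3))*(-23/47) = (0/(-6))*(-23/47) = -1/6*0*(-23/47) = 0*(-23/47) = 0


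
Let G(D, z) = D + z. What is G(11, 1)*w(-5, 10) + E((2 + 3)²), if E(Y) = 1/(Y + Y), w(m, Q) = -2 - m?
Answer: 1801/50 ≈ 36.020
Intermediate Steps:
E(Y) = 1/(2*Y)
G(11, 1)*w(-5, 10) + E((2 + 3)²) = (11 + 1)*(-2 - 1*(-5)) + 1/(2*((2 + 3)²)) = 12*(-2 + 5) + 1/(2*(5²)) = 12*3 + (½)/25 = 36 + (½)*(1/25) = 36 + 1/50 = 1801/50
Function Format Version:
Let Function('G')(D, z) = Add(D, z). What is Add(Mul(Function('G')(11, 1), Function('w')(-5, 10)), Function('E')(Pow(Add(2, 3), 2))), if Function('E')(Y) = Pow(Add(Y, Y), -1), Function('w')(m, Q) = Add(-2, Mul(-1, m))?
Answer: Rational(1801, 50) ≈ 36.020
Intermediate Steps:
Function('E')(Y) = Mul(Rational(1, 2), Pow(Y, -1)) (Function('E')(Y) = Pow(Mul(2, Y), -1) = Mul(Rational(1, 2), Pow(Y, -1)))
Add(Mul(Function('G')(11, 1), Function('w')(-5, 10)), Function('E')(Pow(Add(2, 3), 2))) = Add(Mul(Add(11, 1), Add(-2, Mul(-1, -5))), Mul(Rational(1, 2), Pow(Pow(Add(2, 3), 2), -1))) = Add(Mul(12, Add(-2, 5)), Mul(Rational(1, 2), Pow(Pow(5, 2), -1))) = Add(Mul(12, 3), Mul(Rational(1, 2), Pow(25, -1))) = Add(36, Mul(Rational(1, 2), Rational(1, 25))) = Add(36, Rational(1, 50)) = Rational(1801, 50)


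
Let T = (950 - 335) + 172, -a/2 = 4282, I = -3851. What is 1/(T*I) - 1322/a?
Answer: 2003312875/12977615834 ≈ 0.15437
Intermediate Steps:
a = -8564 (a = -2*4282 = -8564)
T = 787 (T = 615 + 172 = 787)
1/(T*I) - 1322/a = 1/(787*(-3851)) - 1322/(-8564) = (1/787)*(-1/3851) - 1322*(-1/8564) = -1/3030737 + 661/4282 = 2003312875/12977615834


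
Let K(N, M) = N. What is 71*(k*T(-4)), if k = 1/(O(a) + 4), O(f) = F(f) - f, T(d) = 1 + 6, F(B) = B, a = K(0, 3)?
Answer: 497/4 ≈ 124.25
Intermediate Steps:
a = 0
T(d) = 7
O(f) = 0 (O(f) = f - f = 0)
k = ¼ (k = 1/(0 + 4) = 1/4 = ¼ ≈ 0.25000)
71*(k*T(-4)) = 71*((¼)*7) = 71*(7/4) = 497/4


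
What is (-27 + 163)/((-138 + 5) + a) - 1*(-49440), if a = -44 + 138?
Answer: 1928024/39 ≈ 49437.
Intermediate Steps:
a = 94
(-27 + 163)/((-138 + 5) + a) - 1*(-49440) = (-27 + 163)/((-138 + 5) + 94) - 1*(-49440) = 136/(-133 + 94) + 49440 = 136/(-39) + 49440 = 136*(-1/39) + 49440 = -136/39 + 49440 = 1928024/39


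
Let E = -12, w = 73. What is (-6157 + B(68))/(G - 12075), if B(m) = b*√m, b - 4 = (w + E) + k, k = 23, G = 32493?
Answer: -6157/20418 + 88*√17/10209 ≈ -0.26601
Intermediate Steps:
b = 88 (b = 4 + ((73 - 12) + 23) = 4 + (61 + 23) = 4 + 84 = 88)
B(m) = 88*√m
(-6157 + B(68))/(G - 12075) = (-6157 + 88*√68)/(32493 - 12075) = (-6157 + 88*(2*√17))/20418 = (-6157 + 176*√17)*(1/20418) = -6157/20418 + 88*√17/10209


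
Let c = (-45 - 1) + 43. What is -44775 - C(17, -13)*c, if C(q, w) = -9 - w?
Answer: -44763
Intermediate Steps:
c = -3 (c = -46 + 43 = -3)
-44775 - C(17, -13)*c = -44775 - (-9 - 1*(-13))*(-3) = -44775 - (-9 + 13)*(-3) = -44775 - 4*(-3) = -44775 - 1*(-12) = -44775 + 12 = -44763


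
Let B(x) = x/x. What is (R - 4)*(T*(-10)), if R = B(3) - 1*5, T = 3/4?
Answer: 60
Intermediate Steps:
T = ¾ (T = 3*(¼) = ¾ ≈ 0.75000)
B(x) = 1
R = -4 (R = 1 - 1*5 = 1 - 5 = -4)
(R - 4)*(T*(-10)) = (-4 - 4)*((¾)*(-10)) = -8*(-15/2) = 60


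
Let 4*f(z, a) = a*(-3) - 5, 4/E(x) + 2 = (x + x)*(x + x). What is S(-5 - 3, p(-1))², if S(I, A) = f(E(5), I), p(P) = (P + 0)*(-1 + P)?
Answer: 361/16 ≈ 22.563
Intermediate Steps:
E(x) = 4/(-2 + 4*x²) (E(x) = 4/(-2 + (x + x)*(x + x)) = 4/(-2 + (2*x)*(2*x)) = 4/(-2 + 4*x²))
f(z, a) = -5/4 - 3*a/4 (f(z, a) = (a*(-3) - 5)/4 = (-3*a - 5)/4 = (-5 - 3*a)/4 = -5/4 - 3*a/4)
p(P) = P*(-1 + P)
S(I, A) = -5/4 - 3*I/4
S(-5 - 3, p(-1))² = (-5/4 - 3*(-5 - 3)/4)² = (-5/4 - ¾*(-8))² = (-5/4 + 6)² = (19/4)² = 361/16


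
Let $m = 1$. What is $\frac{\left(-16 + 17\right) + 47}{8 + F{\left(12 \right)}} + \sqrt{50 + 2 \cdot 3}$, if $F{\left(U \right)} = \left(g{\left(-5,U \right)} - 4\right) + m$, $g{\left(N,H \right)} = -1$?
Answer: $12 + 2 \sqrt{14} \approx 19.483$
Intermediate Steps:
$F{\left(U \right)} = -4$ ($F{\left(U \right)} = \left(-1 - 4\right) + 1 = -5 + 1 = -4$)
$\frac{\left(-16 + 17\right) + 47}{8 + F{\left(12 \right)}} + \sqrt{50 + 2 \cdot 3} = \frac{\left(-16 + 17\right) + 47}{8 - 4} + \sqrt{50 + 2 \cdot 3} = \frac{1 + 47}{4} + \sqrt{50 + 6} = 48 \cdot \frac{1}{4} + \sqrt{56} = 12 + 2 \sqrt{14}$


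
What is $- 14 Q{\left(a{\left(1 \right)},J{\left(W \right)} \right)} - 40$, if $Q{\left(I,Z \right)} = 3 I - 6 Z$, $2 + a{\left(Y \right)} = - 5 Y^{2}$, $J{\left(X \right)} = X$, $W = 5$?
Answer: $674$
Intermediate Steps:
$a{\left(Y \right)} = -2 - 5 Y^{2}$
$Q{\left(I,Z \right)} = - 6 Z + 3 I$
$- 14 Q{\left(a{\left(1 \right)},J{\left(W \right)} \right)} - 40 = - 14 \left(\left(-6\right) 5 + 3 \left(-2 - 5 \cdot 1^{2}\right)\right) - 40 = - 14 \left(-30 + 3 \left(-2 - 5\right)\right) - 40 = - 14 \left(-30 + 3 \left(-7\right)\right) - 40 = - 14 \left(-30 - 21\right) - 40 = \left(-14\right) \left(-51\right) - 40 = 714 - 40 = 674$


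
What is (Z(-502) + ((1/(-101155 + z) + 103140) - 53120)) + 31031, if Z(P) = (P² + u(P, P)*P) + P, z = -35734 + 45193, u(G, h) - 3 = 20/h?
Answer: 30357519631/91696 ≈ 3.3107e+5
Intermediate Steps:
u(G, h) = 3 + 20/h
z = 9459
Z(P) = P + P² + P*(3 + 20/P) (Z(P) = (P² + (3 + 20/P)*P) + P = (P² + P*(3 + 20/P)) + P = P + P² + P*(3 + 20/P))
(Z(-502) + ((1/(-101155 + z) + 103140) - 53120)) + 31031 = ((20 + (-502)² + 4*(-502)) + ((1/(-101155 + 9459) + 103140) - 53120)) + 31031 = ((20 + 252004 - 2008) + ((1/(-91696) + 103140) - 53120)) + 31031 = (250016 + ((-1/91696 + 103140) - 53120)) + 31031 = (250016 + (9457525439/91696 - 53120)) + 31031 = (250016 + 4586633919/91696) + 31031 = 27512101055/91696 + 31031 = 30357519631/91696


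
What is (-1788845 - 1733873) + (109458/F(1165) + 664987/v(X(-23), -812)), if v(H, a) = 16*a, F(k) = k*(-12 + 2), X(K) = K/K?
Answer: -266598246479643/75678400 ≈ -3.5228e+6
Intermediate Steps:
X(K) = 1
F(k) = -10*k (F(k) = k*(-10) = -10*k)
(-1788845 - 1733873) + (109458/F(1165) + 664987/v(X(-23), -812)) = (-1788845 - 1733873) + (109458/((-10*1165)) + 664987/((16*(-812)))) = -3522718 + (109458/(-11650) + 664987/(-12992)) = -3522718 + (109458*(-1/11650) + 664987*(-1/12992)) = -3522718 + (-54729/5825 - 664987/12992) = -3522718 - 4584588443/75678400 = -266598246479643/75678400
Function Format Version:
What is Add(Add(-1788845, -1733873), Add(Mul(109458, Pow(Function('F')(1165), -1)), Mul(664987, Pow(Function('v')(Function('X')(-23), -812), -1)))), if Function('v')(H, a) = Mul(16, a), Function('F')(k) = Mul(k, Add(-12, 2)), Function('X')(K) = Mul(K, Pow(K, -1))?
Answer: Rational(-266598246479643, 75678400) ≈ -3.5228e+6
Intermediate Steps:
Function('X')(K) = 1
Function('F')(k) = Mul(-10, k) (Function('F')(k) = Mul(k, -10) = Mul(-10, k))
Add(Add(-1788845, -1733873), Add(Mul(109458, Pow(Function('F')(1165), -1)), Mul(664987, Pow(Function('v')(Function('X')(-23), -812), -1)))) = Add(Add(-1788845, -1733873), Add(Mul(109458, Pow(Mul(-10, 1165), -1)), Mul(664987, Pow(Mul(16, -812), -1)))) = Add(-3522718, Add(Mul(109458, Pow(-11650, -1)), Mul(664987, Pow(-12992, -1)))) = Add(-3522718, Add(Mul(109458, Rational(-1, 11650)), Mul(664987, Rational(-1, 12992)))) = Add(-3522718, Add(Rational(-54729, 5825), Rational(-664987, 12992))) = Add(-3522718, Rational(-4584588443, 75678400)) = Rational(-266598246479643, 75678400)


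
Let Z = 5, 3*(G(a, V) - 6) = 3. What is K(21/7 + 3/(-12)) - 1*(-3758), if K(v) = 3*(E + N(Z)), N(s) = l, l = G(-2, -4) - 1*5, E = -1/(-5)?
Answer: 18823/5 ≈ 3764.6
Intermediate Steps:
G(a, V) = 7 (G(a, V) = 6 + (1/3)*3 = 6 + 1 = 7)
E = 1/5 (E = -1*(-1/5) = 1/5 ≈ 0.20000)
l = 2 (l = 7 - 1*5 = 7 - 5 = 2)
N(s) = 2
K(v) = 33/5 (K(v) = 3*(1/5 + 2) = 3*(11/5) = 33/5)
K(21/7 + 3/(-12)) - 1*(-3758) = 33/5 - 1*(-3758) = 33/5 + 3758 = 18823/5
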